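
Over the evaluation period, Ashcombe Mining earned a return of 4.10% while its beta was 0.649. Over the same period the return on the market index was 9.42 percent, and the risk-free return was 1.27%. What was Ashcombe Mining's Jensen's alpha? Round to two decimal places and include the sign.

-2.46%

Market excess return = 9.42% − 1.27% = 8.15%
CAPM benchmark = R_f + β(R_m − R_f) = 1.27% + 0.649 × 8.15% = 6.55935%
α = actual − benchmark = 4.10% − 6.55935% = -2.46%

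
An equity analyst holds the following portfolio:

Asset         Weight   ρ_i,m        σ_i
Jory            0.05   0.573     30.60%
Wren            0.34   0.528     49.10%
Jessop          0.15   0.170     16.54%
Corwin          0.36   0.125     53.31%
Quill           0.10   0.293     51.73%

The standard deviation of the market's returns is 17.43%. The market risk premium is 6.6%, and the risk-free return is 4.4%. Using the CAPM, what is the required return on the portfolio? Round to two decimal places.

β_Jory = 0.573 × 30.60% / 17.43% = 1.0060
β_Wren = 0.528 × 49.10% / 17.43% = 1.4874
β_Jessop = 0.170 × 16.54% / 17.43% = 0.1613
β_Corwin = 0.125 × 53.31% / 17.43% = 0.3823
β_Quill = 0.293 × 51.73% / 17.43% = 0.8696
β_P = Σ w_i β_i = 0.05×1.0060 + 0.34×1.4874 + 0.15×0.1613 + 0.36×0.3823 + 0.10×0.8696 = 0.8048
E(R_P) = R_f + β_P × MRP = 4.4% + 0.8048 × 6.6% = 9.71%

9.71%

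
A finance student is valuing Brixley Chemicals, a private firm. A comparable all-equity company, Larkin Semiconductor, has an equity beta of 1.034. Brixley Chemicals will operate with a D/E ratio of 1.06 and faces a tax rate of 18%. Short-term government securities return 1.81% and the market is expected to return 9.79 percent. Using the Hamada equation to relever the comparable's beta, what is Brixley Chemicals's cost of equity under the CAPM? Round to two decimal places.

17.23%

β_L = β_U × [1 + (1 − t)(D/E)] = 1.034 × [1 + (1 − 0.18) × 1.06]
    = 1.034 × [1 + 0.82 × 1.06] = 1.034 × 1.8692 = 1.9328
MRP = 9.79% − 1.81% = 7.98%
E(R) = R_f + β_L × MRP = 1.81% + 1.9328 × 7.98% = 17.23%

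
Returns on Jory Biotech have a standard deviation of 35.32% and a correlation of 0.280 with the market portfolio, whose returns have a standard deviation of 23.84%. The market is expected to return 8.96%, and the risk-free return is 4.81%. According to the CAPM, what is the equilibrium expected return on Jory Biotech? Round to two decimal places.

6.53%

β = ρ × σ_i / σ_m = 0.280 × 35.32% / 23.84% = 0.4148
MRP = 8.96% − 4.81% = 4.15%
E(R) = 4.81% + 0.4148 × 4.15% = 6.53%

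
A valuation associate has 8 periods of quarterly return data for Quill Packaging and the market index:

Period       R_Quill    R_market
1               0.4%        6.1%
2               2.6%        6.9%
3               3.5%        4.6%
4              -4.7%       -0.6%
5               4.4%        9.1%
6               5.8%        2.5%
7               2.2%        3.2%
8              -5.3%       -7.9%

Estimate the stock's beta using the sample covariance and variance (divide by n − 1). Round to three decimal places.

Mean R_i = (0.4 + 2.6 + 3.5 − 4.7 + 4.4 + 5.8 + 2.2 − 5.3) / 8 = 1.1125%
Mean R_m = (6.1 + 6.9 + 4.6 − 0.6 + 9.1 + 2.5 + 3.2 − 7.9) / 8 = 2.9875%
Σ(R_i − R̄_i)(R_m − R̄_m) = 116.1613  ⇒  Cov = 116.1613 / 7 = 16.5945
Σ(R_m − R̄_m)² = 196.6488  ⇒  Var(R_m) = 196.6488 / 7 = 28.0927
β = Cov / Var(R_m) = 16.5945 / 28.0927 = 0.5907

0.591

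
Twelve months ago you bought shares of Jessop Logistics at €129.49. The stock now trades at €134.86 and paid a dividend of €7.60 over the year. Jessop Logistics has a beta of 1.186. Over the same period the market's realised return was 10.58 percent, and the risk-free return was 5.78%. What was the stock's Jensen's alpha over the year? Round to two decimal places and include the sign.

Realised HPR = (P1 + D1 − P0) / P0 = (134.86 + 7.60 − 129.49) / 129.49 = 12.97 / 129.49 = 10.0162%
MRP = 10.58% − 5.78% = 4.80%
CAPM required = R_f + β·MRP = 5.78% + 1.186 × 4.80% = 11.47280%
α = realised − required = 10.0162% − 11.47280% = -1.46%

-1.46%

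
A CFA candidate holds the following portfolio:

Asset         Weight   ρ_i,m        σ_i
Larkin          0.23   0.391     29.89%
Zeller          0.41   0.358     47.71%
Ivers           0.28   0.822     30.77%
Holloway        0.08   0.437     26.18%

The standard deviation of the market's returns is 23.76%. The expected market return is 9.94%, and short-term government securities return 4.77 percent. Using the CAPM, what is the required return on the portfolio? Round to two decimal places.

β_Larkin = 0.391 × 29.89% / 23.76% = 0.4919
β_Zeller = 0.358 × 47.71% / 23.76% = 0.7189
β_Ivers = 0.822 × 30.77% / 23.76% = 1.0645
β_Holloway = 0.437 × 26.18% / 23.76% = 0.4815
β_P = Σ w_i β_i = 0.23×0.4919 + 0.41×0.7189 + 0.28×1.0645 + 0.08×0.4815 = 0.7445
MRP = 9.94% − 4.77% = 5.17%
E(R_P) = R_f + β_P × MRP = 4.77% + 0.7445 × 5.17% = 8.62%

8.62%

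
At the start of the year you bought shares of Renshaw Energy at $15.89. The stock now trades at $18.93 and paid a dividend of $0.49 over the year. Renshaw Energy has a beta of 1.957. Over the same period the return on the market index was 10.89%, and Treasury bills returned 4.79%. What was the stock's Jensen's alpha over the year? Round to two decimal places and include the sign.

Realised HPR = (P1 + D1 − P0) / P0 = (18.93 + 0.49 − 15.89) / 15.89 = 3.53 / 15.89 = 22.2152%
MRP = 10.89% − 4.79% = 6.10%
CAPM required = R_f + β·MRP = 4.79% + 1.957 × 6.10% = 16.72770%
α = realised − required = 22.2152% − 16.72770% = +5.49%

+5.49%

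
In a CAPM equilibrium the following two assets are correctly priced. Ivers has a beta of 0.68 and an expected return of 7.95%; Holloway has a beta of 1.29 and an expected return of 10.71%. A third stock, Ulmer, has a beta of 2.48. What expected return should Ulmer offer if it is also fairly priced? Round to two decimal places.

16.09%

MRP (SML slope) = (10.71% − 7.95%) / (1.29 − 0.68) = 2.76% / 0.61 = 4.5246%
R_f (intercept) = 7.95% − 0.68 × 4.5246% = 4.8733%
E(R_Ulmer) = R_f + β × MRP = 4.8733% + 2.48 × 4.5246% = 16.09%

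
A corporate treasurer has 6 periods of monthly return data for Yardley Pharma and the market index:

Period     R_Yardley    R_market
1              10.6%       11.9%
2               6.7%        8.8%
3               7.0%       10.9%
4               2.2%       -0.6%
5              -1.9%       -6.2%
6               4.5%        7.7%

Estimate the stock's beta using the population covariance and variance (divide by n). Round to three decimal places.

0.573

Mean R_i = (10.6 + 6.7 + 7.0 + 2.2 − 1.9 + 4.5) / 6 = 4.8500%
Mean R_m = (11.9 + 8.8 + 10.9 − 0.6 − 6.2 + 7.7) / 6 = 5.4167%
Σ(R_i − R̄_i)(R_m − R̄_m) = 148.8850  ⇒  Cov = 148.8850 / 6 = 24.8142
Σ(R_m − R̄_m)² = 259.9083  ⇒  Var(R_m) = 259.9083 / 6 = 43.3181
β = Cov / Var(R_m) = 24.8142 / 43.3181 = 0.5728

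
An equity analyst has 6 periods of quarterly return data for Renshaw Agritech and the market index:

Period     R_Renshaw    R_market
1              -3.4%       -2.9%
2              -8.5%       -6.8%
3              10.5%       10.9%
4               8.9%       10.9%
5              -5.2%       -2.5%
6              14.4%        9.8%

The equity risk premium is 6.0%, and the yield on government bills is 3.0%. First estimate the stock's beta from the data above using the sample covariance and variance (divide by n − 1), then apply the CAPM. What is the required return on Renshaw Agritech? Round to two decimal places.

Mean R_i = (-3.4 − 8.5 + 10.5 + 8.9 − 5.2 + 14.4) / 6 = 2.7833%
Mean R_m = (-2.9 − 6.8 + 10.9 + 10.9 − 2.5 + 9.8) / 6 = 3.2333%
Σ(R_i − R̄_i)(R_m − R̄_m) = 379.2433  ⇒  Cov = 379.2433 / 5 = 75.8487
Σ(R_m − R̄_m)² = 331.8333  ⇒  Var(R_m) = 331.8333 / 5 = 66.3667
β = Cov / Var(R_m) = 75.8487 / 66.3667 = 1.1429
E(R) = R_f + β × MRP = 3.0% + 1.1429 × 6.0% = 9.86%

9.86%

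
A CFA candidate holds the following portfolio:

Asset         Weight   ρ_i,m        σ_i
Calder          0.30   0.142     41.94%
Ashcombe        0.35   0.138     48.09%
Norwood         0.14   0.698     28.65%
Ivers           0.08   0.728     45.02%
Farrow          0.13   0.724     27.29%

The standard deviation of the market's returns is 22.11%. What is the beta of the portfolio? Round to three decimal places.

0.547

β_Calder = 0.142 × 41.94% / 22.11% = 0.2694
β_Ashcombe = 0.138 × 48.09% / 22.11% = 0.3002
β_Norwood = 0.698 × 28.65% / 22.11% = 0.9045
β_Ivers = 0.728 × 45.02% / 22.11% = 1.4823
β_Farrow = 0.724 × 27.29% / 22.11% = 0.8936
β_P = Σ w_i β_i = 0.30×0.2694 + 0.35×0.3002 + 0.14×0.9045 + 0.08×1.4823 + 0.13×0.8936 = 0.5473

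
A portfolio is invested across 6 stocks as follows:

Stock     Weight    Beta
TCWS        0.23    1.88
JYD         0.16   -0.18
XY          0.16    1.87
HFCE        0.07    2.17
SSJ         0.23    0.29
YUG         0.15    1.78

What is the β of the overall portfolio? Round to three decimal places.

1.188

β_P = Σ w_i β_i = 0.23×1.88 + 0.16×-0.18 + 0.16×1.87 + 0.07×2.17 + 0.23×0.29 + 0.15×1.78 = 1.1884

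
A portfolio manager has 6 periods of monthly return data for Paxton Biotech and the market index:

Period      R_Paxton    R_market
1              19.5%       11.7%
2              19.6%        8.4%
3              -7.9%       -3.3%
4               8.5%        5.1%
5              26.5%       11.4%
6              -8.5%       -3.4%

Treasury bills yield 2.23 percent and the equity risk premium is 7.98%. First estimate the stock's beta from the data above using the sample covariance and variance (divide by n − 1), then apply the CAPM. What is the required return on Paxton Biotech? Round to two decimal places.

Mean R_i = (19.5 + 19.6 − 7.9 + 8.5 + 26.5 − 8.5) / 6 = 9.6167%
Mean R_m = (11.7 + 8.4 − 3.3 + 5.1 + 11.4 − 3.4) / 6 = 4.9833%
Σ(R_i − R̄_i)(R_m − R̄_m) = 505.6717  ⇒  Cov = 505.6717 / 5 = 101.1343
Σ(R_m − R̄_m)² = 236.8683  ⇒  Var(R_m) = 236.8683 / 5 = 47.3737
β = Cov / Var(R_m) = 101.1343 / 47.3737 = 2.1348
E(R) = R_f + β × MRP = 2.23% + 2.1348 × 7.98% = 19.27%

19.27%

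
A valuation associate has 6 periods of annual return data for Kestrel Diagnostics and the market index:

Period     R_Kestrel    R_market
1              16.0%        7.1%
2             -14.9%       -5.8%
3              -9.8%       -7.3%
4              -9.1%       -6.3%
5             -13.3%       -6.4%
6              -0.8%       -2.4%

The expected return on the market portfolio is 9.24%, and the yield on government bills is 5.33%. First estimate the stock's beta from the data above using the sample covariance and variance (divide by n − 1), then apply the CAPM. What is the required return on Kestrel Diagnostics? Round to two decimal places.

Mean R_i = (16.0 − 14.9 − 9.8 − 9.1 − 13.3 − 0.8) / 6 = -5.3167%
Mean R_m = (7.1 − 5.8 − 7.3 − 6.3 − 6.4 − 2.4) / 6 = -3.5167%
Σ(R_i − R̄_i)(R_m − R̄_m) = 303.7483  ⇒  Cov = 303.7483 / 5 = 60.7497
Σ(R_m − R̄_m)² = 149.5483  ⇒  Var(R_m) = 149.5483 / 5 = 29.9097
β = Cov / Var(R_m) = 60.7497 / 29.9097 = 2.0311
MRP = 9.24% − 5.33% = 3.91%
E(R) = R_f + β × MRP = 5.33% + 2.0311 × 3.91% = 13.27%

13.27%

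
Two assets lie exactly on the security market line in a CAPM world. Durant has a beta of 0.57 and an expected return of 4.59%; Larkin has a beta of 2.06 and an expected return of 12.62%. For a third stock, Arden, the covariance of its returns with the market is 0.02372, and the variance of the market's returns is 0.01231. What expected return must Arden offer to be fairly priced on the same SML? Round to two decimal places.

11.90%

MRP = (12.62% − 4.59%) / (2.06 − 0.57) = 5.3893%
R_f = 4.59% − 0.57 × 5.3893% = 1.5181%
β_Arden = Cov / Var(R_m) = 0.02372 / 0.01231 = 1.9269
E(R_Arden) = R_f + β × MRP = 1.5181% + 1.9269 × 5.3893% = 11.90%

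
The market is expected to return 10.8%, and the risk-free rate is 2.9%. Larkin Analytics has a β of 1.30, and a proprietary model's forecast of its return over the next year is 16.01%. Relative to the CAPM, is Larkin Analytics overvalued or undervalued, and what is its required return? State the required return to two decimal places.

MRP = 10.8% − 2.9% = 7.90%
Required return = R_f + β·MRP = 2.9% + 1.30 × 7.9% = 13.17%
Forecast 16.01% > required 13.17% → the stock plots above the SML → undervalued.

Undervalued; required return 13.17%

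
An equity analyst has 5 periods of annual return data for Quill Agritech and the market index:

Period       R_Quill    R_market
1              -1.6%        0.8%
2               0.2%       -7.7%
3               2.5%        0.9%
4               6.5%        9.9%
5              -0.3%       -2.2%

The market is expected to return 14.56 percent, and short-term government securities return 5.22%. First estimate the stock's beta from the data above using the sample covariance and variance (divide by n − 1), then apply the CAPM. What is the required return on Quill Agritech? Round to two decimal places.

8.77%

Mean R_i = (-1.6 + 0.2 + 2.5 + 6.5 − 0.3) / 5 = 1.4600%
Mean R_m = (0.8 − 7.7 + 0.9 + 9.9 − 2.2) / 5 = 0.3400%
Σ(R_i − R̄_i)(R_m − R̄_m) = 61.9580  ⇒  Cov = 61.9580 / 4 = 15.4895
Σ(R_m − R̄_m)² = 163.0120  ⇒  Var(R_m) = 163.0120 / 4 = 40.7530
β = Cov / Var(R_m) = 15.4895 / 40.7530 = 0.3801
MRP = 14.56% − 5.22% = 9.34%
E(R) = R_f + β × MRP = 5.22% + 0.3801 × 9.34% = 8.77%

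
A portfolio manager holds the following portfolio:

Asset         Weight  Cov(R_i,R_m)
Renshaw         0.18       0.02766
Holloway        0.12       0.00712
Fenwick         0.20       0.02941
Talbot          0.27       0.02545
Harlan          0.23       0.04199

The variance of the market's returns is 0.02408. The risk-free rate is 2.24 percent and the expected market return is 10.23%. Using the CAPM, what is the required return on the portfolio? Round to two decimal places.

11.61%

β_Renshaw = 0.02766 / 0.02408 = 1.1487
β_Holloway = 0.00712 / 0.02408 = 0.2957
β_Fenwick = 0.02941 / 0.02408 = 1.2213
β_Talbot = 0.02545 / 0.02408 = 1.0569
β_Harlan = 0.04199 / 0.02408 = 1.7438
β_P = Σ w_i β_i = 0.18×1.1487 + 0.12×0.2957 + 0.20×1.2213 + 0.27×1.0569 + 0.23×1.7438 = 1.1729
MRP = 10.23% − 2.24% = 7.99%
E(R_P) = R_f + β_P × MRP = 2.24% + 1.1729 × 7.99% = 11.61%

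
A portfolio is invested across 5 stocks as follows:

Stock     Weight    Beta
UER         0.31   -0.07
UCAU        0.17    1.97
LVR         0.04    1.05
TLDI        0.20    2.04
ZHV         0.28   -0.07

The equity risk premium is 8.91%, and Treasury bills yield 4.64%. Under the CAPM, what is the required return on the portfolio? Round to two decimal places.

β_P = Σ w_i β_i = 0.31×-0.07 + 0.17×1.97 + 0.04×1.05 + 0.20×2.04 + 0.28×-0.07 = 0.7436
E(R_P) = R_f + β_P × MRP = 4.64% + 0.7436 × 8.91% = 11.27%

11.27%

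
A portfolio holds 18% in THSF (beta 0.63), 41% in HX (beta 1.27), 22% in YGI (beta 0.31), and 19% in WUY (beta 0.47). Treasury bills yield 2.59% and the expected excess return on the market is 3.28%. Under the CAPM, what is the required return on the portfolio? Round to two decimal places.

β_P = Σ w_i β_i = 0.18×0.63 + 0.41×1.27 + 0.22×0.31 + 0.19×0.47 = 0.7916
E(R_P) = R_f + β_P × MRP = 2.59% + 0.7916 × 3.28% = 5.19%

5.19%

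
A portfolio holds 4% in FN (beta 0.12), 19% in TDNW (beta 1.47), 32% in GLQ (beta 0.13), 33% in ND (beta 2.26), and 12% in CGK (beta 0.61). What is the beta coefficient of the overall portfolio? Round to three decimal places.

β_P = Σ w_i β_i = 0.04×0.12 + 0.19×1.47 + 0.32×0.13 + 0.33×2.26 + 0.12×0.61 = 1.1447

1.145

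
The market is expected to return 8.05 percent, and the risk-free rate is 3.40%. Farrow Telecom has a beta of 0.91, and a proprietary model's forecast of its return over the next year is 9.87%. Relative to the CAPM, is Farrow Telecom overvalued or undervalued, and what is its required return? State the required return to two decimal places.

Undervalued; required return 7.63%

MRP = 8.05% − 3.40% = 4.65%
Required return = R_f + β·MRP = 3.40% + 0.91 × 4.65% = 7.63%
Forecast 9.87% > required 7.63% → the stock plots above the SML → undervalued.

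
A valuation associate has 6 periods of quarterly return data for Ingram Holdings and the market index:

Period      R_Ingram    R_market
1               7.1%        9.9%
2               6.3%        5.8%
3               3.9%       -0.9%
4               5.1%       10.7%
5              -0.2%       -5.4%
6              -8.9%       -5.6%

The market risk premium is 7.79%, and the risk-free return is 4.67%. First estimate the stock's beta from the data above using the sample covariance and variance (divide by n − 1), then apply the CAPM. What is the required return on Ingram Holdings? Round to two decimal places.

Mean R_i = (7.1 + 6.3 + 3.9 + 5.1 − 0.2 − 8.9) / 6 = 2.2167%
Mean R_m = (9.9 + 5.8 − 0.9 + 10.7 − 5.4 − 5.6) / 6 = 2.4167%
Σ(R_i − R̄_i)(R_m − R̄_m) = 176.6683  ⇒  Cov = 176.6683 / 5 = 35.3337
Σ(R_m − R̄_m)² = 272.4283  ⇒  Var(R_m) = 272.4283 / 5 = 54.4857
β = Cov / Var(R_m) = 35.3337 / 54.4857 = 0.6485
E(R) = R_f + β × MRP = 4.67% + 0.6485 × 7.79% = 9.72%

9.72%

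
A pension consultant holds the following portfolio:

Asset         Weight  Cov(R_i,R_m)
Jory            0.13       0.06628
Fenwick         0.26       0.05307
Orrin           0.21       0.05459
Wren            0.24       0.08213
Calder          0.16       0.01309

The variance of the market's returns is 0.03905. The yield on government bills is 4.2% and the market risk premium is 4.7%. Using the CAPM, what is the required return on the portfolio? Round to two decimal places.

10.90%

β_Jory = 0.06628 / 0.03905 = 1.6973
β_Fenwick = 0.05307 / 0.03905 = 1.3590
β_Orrin = 0.05459 / 0.03905 = 1.3980
β_Wren = 0.08213 / 0.03905 = 2.1032
β_Calder = 0.01309 / 0.03905 = 0.3352
β_P = Σ w_i β_i = 0.13×1.6973 + 0.26×1.3590 + 0.21×1.3980 + 0.24×2.1032 + 0.16×0.3352 = 1.4260
E(R_P) = R_f + β_P × MRP = 4.2% + 1.4260 × 4.7% = 10.90%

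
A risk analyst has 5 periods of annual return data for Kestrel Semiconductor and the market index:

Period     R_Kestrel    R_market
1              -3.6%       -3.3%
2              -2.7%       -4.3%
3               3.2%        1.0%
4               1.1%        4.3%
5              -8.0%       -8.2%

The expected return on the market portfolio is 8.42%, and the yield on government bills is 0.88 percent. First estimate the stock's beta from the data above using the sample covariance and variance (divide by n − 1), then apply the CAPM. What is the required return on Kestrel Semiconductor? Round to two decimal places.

6.97%

Mean R_i = (-3.6 − 2.7 + 3.2 + 1.1 − 8.0) / 5 = -2.0000%
Mean R_m = (-3.3 − 4.3 + 1.0 + 4.3 − 8.2) / 5 = -2.1000%
Σ(R_i − R̄_i)(R_m − R̄_m) = 76.0200  ⇒  Cov = 76.0200 / 4 = 19.0050
Σ(R_m − R̄_m)² = 94.0600  ⇒  Var(R_m) = 94.0600 / 4 = 23.5150
β = Cov / Var(R_m) = 19.0050 / 23.5150 = 0.8082
MRP = 8.42% − 0.88% = 7.54%
E(R) = R_f + β × MRP = 0.88% + 0.8082 × 7.54% = 6.97%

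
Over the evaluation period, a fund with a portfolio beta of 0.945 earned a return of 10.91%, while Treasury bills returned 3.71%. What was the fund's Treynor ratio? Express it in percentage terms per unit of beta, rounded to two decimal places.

7.62%

Treynor = (R_P − R_f) / β_P = (10.91% − 3.71%) / 0.9450 = 7.20% / 0.9450 = 7.62%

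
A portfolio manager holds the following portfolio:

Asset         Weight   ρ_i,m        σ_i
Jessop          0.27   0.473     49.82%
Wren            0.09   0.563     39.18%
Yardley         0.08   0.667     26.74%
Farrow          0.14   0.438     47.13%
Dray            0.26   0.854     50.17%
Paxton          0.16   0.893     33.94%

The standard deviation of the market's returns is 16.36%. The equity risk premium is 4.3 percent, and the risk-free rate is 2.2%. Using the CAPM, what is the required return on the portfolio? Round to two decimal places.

β_Jessop = 0.473 × 49.82% / 16.36% = 1.4404
β_Wren = 0.563 × 39.18% / 16.36% = 1.3483
β_Yardley = 0.667 × 26.74% / 16.36% = 1.0902
β_Farrow = 0.438 × 47.13% / 16.36% = 1.2618
β_Dray = 0.854 × 50.17% / 16.36% = 2.6189
β_Paxton = 0.893 × 33.94% / 16.36% = 1.8526
β_P = Σ w_i β_i = 0.27×1.4404 + 0.09×1.3483 + 0.08×1.0902 + 0.14×1.2618 + 0.26×2.6189 + 0.16×1.8526 = 1.7515
E(R_P) = R_f + β_P × MRP = 2.2% + 1.7515 × 4.3% = 9.73%

9.73%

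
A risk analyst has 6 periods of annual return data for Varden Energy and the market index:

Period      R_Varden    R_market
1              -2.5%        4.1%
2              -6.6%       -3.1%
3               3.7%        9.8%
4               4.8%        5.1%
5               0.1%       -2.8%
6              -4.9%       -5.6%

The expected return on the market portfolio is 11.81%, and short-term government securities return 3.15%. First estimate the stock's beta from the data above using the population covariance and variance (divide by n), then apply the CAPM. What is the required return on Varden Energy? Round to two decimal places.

8.24%

Mean R_i = (-2.5 − 6.6 + 3.7 + 4.8 + 0.1 − 4.9) / 6 = -0.9000%
Mean R_m = (4.1 − 3.1 + 9.8 + 5.1 − 2.8 − 5.6) / 6 = 1.2500%
Σ(R_i − R̄_i)(R_m − R̄_m) = 104.8600  ⇒  Cov = 104.8600 / 6 = 17.4767
Σ(R_m − R̄_m)² = 178.2950  ⇒  Var(R_m) = 178.2950 / 6 = 29.7158
β = Cov / Var(R_m) = 17.4767 / 29.7158 = 0.5881
MRP = 11.81% − 3.15% = 8.66%
E(R) = R_f + β × MRP = 3.15% + 0.5881 × 8.66% = 8.24%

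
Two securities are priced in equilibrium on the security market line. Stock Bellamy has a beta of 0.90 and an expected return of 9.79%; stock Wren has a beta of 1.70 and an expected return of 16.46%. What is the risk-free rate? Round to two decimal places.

2.29%

Both satisfy E(R) = R_f + β·MRP, so the slope of the SML is
MRP = (16.46% − 9.79%) / (1.70 − 0.90) = 6.67% / 0.80 = 8.3375%
R_f = E(R_Bellamy) − β_Bellamy·MRP = 9.79% − 0.90 × 8.3375% = 2.2863%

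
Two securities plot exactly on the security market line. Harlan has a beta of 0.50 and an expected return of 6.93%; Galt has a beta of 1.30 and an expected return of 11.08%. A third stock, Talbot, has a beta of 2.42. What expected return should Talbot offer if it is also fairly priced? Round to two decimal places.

MRP (SML slope) = (11.08% − 6.93%) / (1.30 − 0.50) = 4.15% / 0.80 = 5.1875%
R_f (intercept) = 6.93% − 0.50 × 5.1875% = 4.3363%
E(R_Talbot) = R_f + β × MRP = 4.3363% + 2.42 × 5.1875% = 16.89%

16.89%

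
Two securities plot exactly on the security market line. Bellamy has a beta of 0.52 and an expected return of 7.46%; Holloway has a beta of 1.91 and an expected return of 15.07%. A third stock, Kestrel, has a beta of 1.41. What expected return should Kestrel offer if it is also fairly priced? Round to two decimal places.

12.33%

MRP (SML slope) = (15.07% − 7.46%) / (1.91 − 0.52) = 7.61% / 1.39 = 5.4748%
R_f (intercept) = 7.46% − 0.52 × 5.4748% = 4.6131%
E(R_Kestrel) = R_f + β × MRP = 4.6131% + 1.41 × 5.4748% = 12.33%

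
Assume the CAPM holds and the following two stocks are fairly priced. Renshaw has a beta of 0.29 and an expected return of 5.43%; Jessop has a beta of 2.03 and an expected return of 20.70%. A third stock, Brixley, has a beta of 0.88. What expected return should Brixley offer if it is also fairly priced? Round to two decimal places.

MRP (SML slope) = (20.70% − 5.43%) / (2.03 − 0.29) = 15.27% / 1.74 = 8.7759%
R_f (intercept) = 5.43% − 0.29 × 8.7759% = 2.8850%
E(R_Brixley) = R_f + β × MRP = 2.8850% + 0.88 × 8.7759% = 10.61%

10.61%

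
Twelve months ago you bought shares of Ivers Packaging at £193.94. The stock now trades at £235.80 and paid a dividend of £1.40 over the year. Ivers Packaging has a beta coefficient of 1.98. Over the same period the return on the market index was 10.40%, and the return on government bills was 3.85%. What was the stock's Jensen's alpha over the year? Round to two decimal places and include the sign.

Realised HPR = (P1 + D1 − P0) / P0 = (235.80 + 1.40 − 193.94) / 193.94 = 43.26 / 193.94 = 22.3059%
MRP = 10.40% − 3.85% = 6.55%
CAPM required = R_f + β·MRP = 3.85% + 1.98 × 6.55% = 16.8190%
α = realised − required = 22.3059% − 16.8190% = +5.49%

+5.49%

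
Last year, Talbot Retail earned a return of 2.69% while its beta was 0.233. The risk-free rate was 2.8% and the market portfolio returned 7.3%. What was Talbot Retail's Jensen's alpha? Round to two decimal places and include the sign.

-1.16%

Market excess return = 7.3% − 2.8% = 4.50%
CAPM benchmark = R_f + β(R_m − R_f) = 2.8% + 0.233 × 4.5% = 3.8485%
α = actual − benchmark = 2.69% − 3.8485% = -1.16%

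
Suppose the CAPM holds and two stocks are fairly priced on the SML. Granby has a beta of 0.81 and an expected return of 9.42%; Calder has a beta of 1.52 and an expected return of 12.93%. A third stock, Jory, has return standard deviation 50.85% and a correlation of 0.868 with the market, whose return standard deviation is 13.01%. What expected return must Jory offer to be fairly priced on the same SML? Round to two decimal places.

MRP = (12.93% − 9.42%) / (1.52 − 0.81) = 4.9437%
R_f = 9.42% − 0.81 × 4.9437% = 5.4156%
β_Jory = ρ·σ_i/σ_m = 0.868 × 50.85 / 13.01 = 3.3926
E(R_Jory) = R_f + β × MRP = 5.4156% + 3.3926 × 4.9437% = 22.19%

22.19%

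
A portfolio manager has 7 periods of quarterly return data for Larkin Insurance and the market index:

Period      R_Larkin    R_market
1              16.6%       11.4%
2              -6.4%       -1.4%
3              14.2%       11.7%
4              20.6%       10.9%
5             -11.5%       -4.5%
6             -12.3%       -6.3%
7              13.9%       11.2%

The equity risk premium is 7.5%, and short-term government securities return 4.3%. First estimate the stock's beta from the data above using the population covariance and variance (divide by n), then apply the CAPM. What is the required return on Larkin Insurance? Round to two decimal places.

17.03%

Mean R_i = (16.6 − 6.4 + 14.2 + 20.6 − 11.5 − 12.3 + 13.9) / 7 = 5.0143%
Mean R_m = (11.4 − 1.4 + 11.7 + 10.9 − 4.5 − 6.3 + 11.2) / 7 = 4.7143%
Σ(R_i − R̄_i)(R_m − R̄_m) = 708.3286  ⇒  Cov = 708.3286 / 7 = 101.1898
Σ(R_m − R̄_m)² = 417.4286  ⇒  Var(R_m) = 417.4286 / 7 = 59.6327
β = Cov / Var(R_m) = 101.1898 / 59.6327 = 1.6969
E(R) = R_f + β × MRP = 4.3% + 1.6969 × 7.5% = 17.03%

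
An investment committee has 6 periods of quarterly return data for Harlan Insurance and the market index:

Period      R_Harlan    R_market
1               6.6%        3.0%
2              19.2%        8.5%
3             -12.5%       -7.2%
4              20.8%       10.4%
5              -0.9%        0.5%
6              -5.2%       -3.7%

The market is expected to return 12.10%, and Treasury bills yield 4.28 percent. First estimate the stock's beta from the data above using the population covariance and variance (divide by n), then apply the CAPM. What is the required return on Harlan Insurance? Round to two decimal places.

Mean R_i = (6.6 + 19.2 − 12.5 + 20.8 − 0.9 − 5.2) / 6 = 4.6667%
Mean R_m = (3.0 + 8.5 − 7.2 + 10.4 + 0.5 − 3.7) / 6 = 1.9167%
Σ(R_i − R̄_i)(R_m − R̄_m) = 454.4433  ⇒  Cov = 454.4433 / 6 = 75.7406
Σ(R_m − R̄_m)² = 233.1483  ⇒  Var(R_m) = 233.1483 / 6 = 38.8581
β = Cov / Var(R_m) = 75.7406 / 38.8581 = 1.9492
MRP = 12.10% − 4.28% = 7.82%
E(R) = R_f + β × MRP = 4.28% + 1.9492 × 7.82% = 19.52%

19.52%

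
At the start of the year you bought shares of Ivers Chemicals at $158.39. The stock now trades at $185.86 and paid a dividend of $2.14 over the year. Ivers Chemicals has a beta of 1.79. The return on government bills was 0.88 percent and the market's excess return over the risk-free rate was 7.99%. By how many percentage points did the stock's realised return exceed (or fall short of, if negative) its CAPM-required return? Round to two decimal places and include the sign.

Realised HPR = (P1 + D1 − P0) / P0 = (185.86 + 2.14 − 158.39) / 158.39 = 29.61 / 158.39 = 18.6944%
CAPM required = R_f + β·MRP = 0.88% + 1.79 × 7.99% = 15.1821%
α = realised − required = 18.6944% − 15.1821% = +3.51%

+3.51%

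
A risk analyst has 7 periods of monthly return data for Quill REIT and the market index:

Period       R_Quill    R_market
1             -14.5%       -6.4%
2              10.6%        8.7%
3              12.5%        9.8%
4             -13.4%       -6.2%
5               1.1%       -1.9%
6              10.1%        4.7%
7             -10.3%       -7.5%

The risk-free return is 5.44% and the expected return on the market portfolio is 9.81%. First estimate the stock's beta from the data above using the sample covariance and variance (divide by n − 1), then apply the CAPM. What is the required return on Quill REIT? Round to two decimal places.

12.19%

Mean R_i = (-14.5 + 10.6 + 12.5 − 13.4 + 1.1 + 10.1 − 10.3) / 7 = -0.5571%
Mean R_m = (-6.4 + 8.7 + 9.8 − 6.2 − 1.9 + 4.7 − 7.5) / 7 = 0.1714%
Σ(R_i − R̄_i)(R_m − R̄_m) = 513.8986  ⇒  Cov = 513.8986 / 6 = 85.6498
Σ(R_m − R̄_m)² = 332.8743  ⇒  Var(R_m) = 332.8743 / 6 = 55.4791
β = Cov / Var(R_m) = 85.6498 / 55.4791 = 1.5438
MRP = 9.81% − 5.44% = 4.37%
E(R) = R_f + β × MRP = 5.44% + 1.5438 × 4.37% = 12.19%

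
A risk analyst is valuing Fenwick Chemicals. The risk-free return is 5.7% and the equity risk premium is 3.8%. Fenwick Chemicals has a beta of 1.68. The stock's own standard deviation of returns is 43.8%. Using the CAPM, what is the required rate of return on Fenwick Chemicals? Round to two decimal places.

E(R) = R_f + β × MRP = 5.7% + 1.68 × 3.8% = 12.08%

12.08%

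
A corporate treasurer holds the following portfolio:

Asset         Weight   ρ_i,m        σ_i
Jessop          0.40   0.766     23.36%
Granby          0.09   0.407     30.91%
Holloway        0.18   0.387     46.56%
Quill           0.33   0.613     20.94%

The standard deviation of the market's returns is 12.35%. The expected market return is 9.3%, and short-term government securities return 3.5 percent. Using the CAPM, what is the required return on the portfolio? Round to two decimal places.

10.91%

β_Jessop = 0.766 × 23.36% / 12.35% = 1.4489
β_Granby = 0.407 × 30.91% / 12.35% = 1.0187
β_Holloway = 0.387 × 46.56% / 12.35% = 1.4590
β_Quill = 0.613 × 20.94% / 12.35% = 1.0394
β_P = Σ w_i β_i = 0.40×1.4489 + 0.09×1.0187 + 0.18×1.4590 + 0.33×1.0394 = 1.2769
MRP = 9.3% − 3.5% = 5.80%
E(R_P) = R_f + β_P × MRP = 3.5% + 1.2769 × 5.8% = 10.91%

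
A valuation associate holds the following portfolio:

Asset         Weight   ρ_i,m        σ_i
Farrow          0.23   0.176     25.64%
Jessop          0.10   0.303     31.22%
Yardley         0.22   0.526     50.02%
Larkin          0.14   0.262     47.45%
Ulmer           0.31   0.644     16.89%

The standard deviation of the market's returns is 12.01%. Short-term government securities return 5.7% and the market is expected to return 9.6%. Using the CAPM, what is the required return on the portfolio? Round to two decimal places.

9.88%

β_Farrow = 0.176 × 25.64% / 12.01% = 0.3757
β_Jessop = 0.303 × 31.22% / 12.01% = 0.7876
β_Yardley = 0.526 × 50.02% / 12.01% = 2.1907
β_Larkin = 0.262 × 47.45% / 12.01% = 1.0351
β_Ulmer = 0.644 × 16.89% / 12.01% = 0.9057
β_P = Σ w_i β_i = 0.23×0.3757 + 0.10×0.7876 + 0.22×2.1907 + 0.14×1.0351 + 0.31×0.9057 = 1.0728
MRP = 9.6% − 5.7% = 3.90%
E(R_P) = R_f + β_P × MRP = 5.7% + 1.0728 × 3.9% = 9.88%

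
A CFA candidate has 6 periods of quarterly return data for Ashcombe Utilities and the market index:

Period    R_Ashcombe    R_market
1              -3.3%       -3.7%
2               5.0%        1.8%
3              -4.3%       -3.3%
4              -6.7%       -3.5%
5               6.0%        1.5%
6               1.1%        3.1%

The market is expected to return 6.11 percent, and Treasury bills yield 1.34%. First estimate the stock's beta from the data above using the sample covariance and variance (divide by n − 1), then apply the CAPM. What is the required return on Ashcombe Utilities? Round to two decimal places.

Mean R_i = (-3.3 + 5.0 − 4.3 − 6.7 + 6.0 + 1.1) / 6 = -0.3667%
Mean R_m = (-3.7 + 1.8 − 3.3 − 3.5 + 1.5 + 3.1) / 6 = -0.6833%
Σ(R_i − R̄_i)(R_m − R̄_m) = 69.7567  ⇒  Cov = 69.7567 / 5 = 13.9513
Σ(R_m − R̄_m)² = 49.1283  ⇒  Var(R_m) = 49.1283 / 5 = 9.8257
β = Cov / Var(R_m) = 13.9513 / 9.8257 = 1.4199
MRP = 6.11% − 1.34% = 4.77%
E(R) = R_f + β × MRP = 1.34% + 1.4199 × 4.77% = 8.11%

8.11%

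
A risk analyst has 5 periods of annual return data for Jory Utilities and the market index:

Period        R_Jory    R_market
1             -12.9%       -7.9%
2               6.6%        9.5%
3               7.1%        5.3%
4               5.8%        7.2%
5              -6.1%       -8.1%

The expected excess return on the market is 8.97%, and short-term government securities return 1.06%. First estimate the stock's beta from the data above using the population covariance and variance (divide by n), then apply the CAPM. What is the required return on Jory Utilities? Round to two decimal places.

10.09%

Mean R_i = (-12.9 + 6.6 + 7.1 + 5.8 − 6.1) / 5 = 0.1000%
Mean R_m = (-7.9 + 9.5 + 5.3 + 7.2 − 8.1) / 5 = 1.2000%
Σ(R_i − R̄_i)(R_m − R̄_m) = 292.8100  ⇒  Cov = 292.8100 / 5 = 58.5620
Σ(R_m − R̄_m)² = 291.0000  ⇒  Var(R_m) = 291.0000 / 5 = 58.2000
β = Cov / Var(R_m) = 58.5620 / 58.2000 = 1.0062
E(R) = R_f + β × MRP = 1.06% + 1.0062 × 8.97% = 10.09%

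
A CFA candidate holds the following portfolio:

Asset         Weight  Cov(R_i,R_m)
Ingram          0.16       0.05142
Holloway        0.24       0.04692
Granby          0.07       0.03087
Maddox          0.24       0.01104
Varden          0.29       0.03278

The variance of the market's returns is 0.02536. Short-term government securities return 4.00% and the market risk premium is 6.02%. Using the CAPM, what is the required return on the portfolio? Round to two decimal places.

β_Ingram = 0.05142 / 0.02536 = 2.0276
β_Holloway = 0.04692 / 0.02536 = 1.8502
β_Granby = 0.03087 / 0.02536 = 1.2173
β_Maddox = 0.01104 / 0.02536 = 0.4353
β_Varden = 0.03278 / 0.02536 = 1.2926
β_P = Σ w_i β_i = 0.16×2.0276 + 0.24×1.8502 + 0.07×1.2173 + 0.24×0.4353 + 0.29×1.2926 = 1.3330
E(R_P) = R_f + β_P × MRP = 4.00% + 1.3330 × 6.02% = 12.02%

12.02%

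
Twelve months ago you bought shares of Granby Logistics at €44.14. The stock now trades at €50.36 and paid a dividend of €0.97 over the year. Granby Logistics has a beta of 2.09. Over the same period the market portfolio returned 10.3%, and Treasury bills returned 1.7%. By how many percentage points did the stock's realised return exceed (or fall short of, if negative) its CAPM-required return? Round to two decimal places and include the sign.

-3.38%

Realised HPR = (P1 + D1 − P0) / P0 = (50.36 + 0.97 − 44.14) / 44.14 = 7.19 / 44.14 = 16.2891%
MRP = 10.3% − 1.7% = 8.60%
CAPM required = R_f + β·MRP = 1.7% + 2.09 × 8.6% = 19.6740%
α = realised − required = 16.2891% − 19.6740% = -3.38%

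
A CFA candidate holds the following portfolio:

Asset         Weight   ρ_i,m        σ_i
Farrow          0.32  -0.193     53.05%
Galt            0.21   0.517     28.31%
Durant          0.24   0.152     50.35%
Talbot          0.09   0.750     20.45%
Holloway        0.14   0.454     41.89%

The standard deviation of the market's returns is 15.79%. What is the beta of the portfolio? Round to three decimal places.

0.360

β_Farrow = -0.193 × 53.05% / 15.79% = -0.6484
β_Galt = 0.517 × 28.31% / 15.79% = 0.9269
β_Durant = 0.152 × 50.35% / 15.79% = 0.4847
β_Talbot = 0.750 × 20.45% / 15.79% = 0.9713
β_Holloway = 0.454 × 41.89% / 15.79% = 1.2044
β_P = Σ w_i β_i = 0.32×-0.6484 + 0.21×0.9269 + 0.24×0.4847 + 0.09×0.9713 + 0.14×1.2044 = 0.3595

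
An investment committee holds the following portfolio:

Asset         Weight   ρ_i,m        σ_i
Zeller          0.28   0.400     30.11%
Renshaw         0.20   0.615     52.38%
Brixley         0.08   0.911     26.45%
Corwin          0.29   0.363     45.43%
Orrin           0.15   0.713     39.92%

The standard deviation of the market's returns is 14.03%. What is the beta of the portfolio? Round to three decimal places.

β_Zeller = 0.400 × 30.11% / 14.03% = 0.8584
β_Renshaw = 0.615 × 52.38% / 14.03% = 2.2961
β_Brixley = 0.911 × 26.45% / 14.03% = 1.7175
β_Corwin = 0.363 × 45.43% / 14.03% = 1.1754
β_Orrin = 0.713 × 39.92% / 14.03% = 2.0287
β_P = Σ w_i β_i = 0.28×0.8584 + 0.20×2.2961 + 0.08×1.7175 + 0.29×1.1754 + 0.15×2.0287 = 1.4821

1.482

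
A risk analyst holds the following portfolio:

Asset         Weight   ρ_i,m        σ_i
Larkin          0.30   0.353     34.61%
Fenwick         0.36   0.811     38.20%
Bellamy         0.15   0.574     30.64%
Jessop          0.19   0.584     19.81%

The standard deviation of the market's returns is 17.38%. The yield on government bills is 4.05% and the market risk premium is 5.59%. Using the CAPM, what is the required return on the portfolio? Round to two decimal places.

β_Larkin = 0.353 × 34.61% / 17.38% = 0.7030
β_Fenwick = 0.811 × 38.20% / 17.38% = 1.7825
β_Bellamy = 0.574 × 30.64% / 17.38% = 1.0119
β_Jessop = 0.584 × 19.81% / 17.38% = 0.6657
β_P = Σ w_i β_i = 0.30×0.7030 + 0.36×1.7825 + 0.15×1.0119 + 0.19×0.6657 = 1.1309
E(R_P) = R_f + β_P × MRP = 4.05% + 1.1309 × 5.59% = 10.37%

10.37%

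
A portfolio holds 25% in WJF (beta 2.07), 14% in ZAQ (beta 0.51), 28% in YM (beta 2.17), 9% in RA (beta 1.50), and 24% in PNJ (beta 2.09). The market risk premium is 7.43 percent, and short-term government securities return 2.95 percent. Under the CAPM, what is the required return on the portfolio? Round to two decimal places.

16.57%

β_P = Σ w_i β_i = 0.25×2.07 + 0.14×0.51 + 0.28×2.17 + 0.09×1.50 + 0.24×2.09 = 1.8331
E(R_P) = R_f + β_P × MRP = 2.95% + 1.8331 × 7.43% = 16.57%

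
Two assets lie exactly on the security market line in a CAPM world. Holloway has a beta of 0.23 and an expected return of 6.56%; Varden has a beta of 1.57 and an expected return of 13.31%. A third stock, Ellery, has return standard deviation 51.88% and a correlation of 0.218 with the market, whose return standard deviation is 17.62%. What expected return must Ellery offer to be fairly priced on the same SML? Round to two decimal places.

8.63%

MRP = (13.31% − 6.56%) / (1.57 − 0.23) = 5.0373%
R_f = 6.56% − 0.23 × 5.0373% = 5.4014%
β_Ellery = ρ·σ_i/σ_m = 0.218 × 51.88 / 17.62 = 0.6419
E(R_Ellery) = R_f + β × MRP = 5.4014% + 0.6419 × 5.0373% = 8.63%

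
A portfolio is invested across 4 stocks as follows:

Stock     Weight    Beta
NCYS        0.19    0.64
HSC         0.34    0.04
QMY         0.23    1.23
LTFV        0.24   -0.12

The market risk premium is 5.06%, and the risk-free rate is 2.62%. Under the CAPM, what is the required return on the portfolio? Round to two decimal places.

β_P = Σ w_i β_i = 0.19×0.64 + 0.34×0.04 + 0.23×1.23 + 0.24×-0.12 = 0.3893
E(R_P) = R_f + β_P × MRP = 2.62% + 0.3893 × 5.06% = 4.59%

4.59%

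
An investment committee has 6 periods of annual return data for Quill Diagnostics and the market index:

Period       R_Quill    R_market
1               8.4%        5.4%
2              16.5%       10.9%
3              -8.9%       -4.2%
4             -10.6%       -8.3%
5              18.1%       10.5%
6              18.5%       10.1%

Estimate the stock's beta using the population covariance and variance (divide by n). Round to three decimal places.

1.602

Mean R_i = (8.4 + 16.5 − 8.9 − 10.6 + 18.1 + 18.5) / 6 = 7.0000%
Mean R_m = (5.4 + 10.9 − 4.2 − 8.3 + 10.5 + 10.1) / 6 = 4.0667%
Σ(R_i − R̄_i)(R_m − R̄_m) = 556.6700  ⇒  Cov = 556.6700 / 6 = 92.7783
Σ(R_m − R̄_m)² = 347.5333  ⇒  Var(R_m) = 347.5333 / 6 = 57.9222
β = Cov / Var(R_m) = 92.7783 / 57.9222 = 1.6018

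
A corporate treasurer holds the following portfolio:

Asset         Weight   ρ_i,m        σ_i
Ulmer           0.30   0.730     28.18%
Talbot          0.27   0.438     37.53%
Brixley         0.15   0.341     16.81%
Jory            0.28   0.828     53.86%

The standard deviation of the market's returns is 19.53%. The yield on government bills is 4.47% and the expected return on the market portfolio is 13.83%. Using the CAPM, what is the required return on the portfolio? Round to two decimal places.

β_Ulmer = 0.730 × 28.18% / 19.53% = 1.0533
β_Talbot = 0.438 × 37.53% / 19.53% = 0.8417
β_Brixley = 0.341 × 16.81% / 19.53% = 0.2935
β_Jory = 0.828 × 53.86% / 19.53% = 2.2835
β_P = Σ w_i β_i = 0.30×1.0533 + 0.27×0.8417 + 0.15×0.2935 + 0.28×2.2835 = 1.2267
MRP = 13.83% − 4.47% = 9.36%
E(R_P) = R_f + β_P × MRP = 4.47% + 1.2267 × 9.36% = 15.95%

15.95%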